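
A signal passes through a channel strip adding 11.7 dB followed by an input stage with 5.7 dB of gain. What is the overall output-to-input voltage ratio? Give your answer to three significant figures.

7.41

Net gain = 11.7 + 5.7 = 17.4 dB.
Voltage ratio = 10^(17.4/20) = 7.41.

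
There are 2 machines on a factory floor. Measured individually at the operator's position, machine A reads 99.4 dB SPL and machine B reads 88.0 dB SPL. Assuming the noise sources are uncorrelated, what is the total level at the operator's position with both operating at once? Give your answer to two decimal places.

Uncorrelated sources add in intensity (power), not in dB.
L_total = 10·log₁₀(10^(99.4/10) + 10^(88.0/10)) = 10·log₁₀(9341000000) = 99.70 dB SPL.

99.70 dB SPL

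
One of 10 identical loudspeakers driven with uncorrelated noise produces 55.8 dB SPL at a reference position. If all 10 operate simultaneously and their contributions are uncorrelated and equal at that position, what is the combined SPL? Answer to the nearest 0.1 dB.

10 equal incoherent sources raise the level by 10·log₁₀(10) = 10.00 dB.
L_total = 55.8 + 10.00 = 65.8 dB SPL.

65.8 dB SPL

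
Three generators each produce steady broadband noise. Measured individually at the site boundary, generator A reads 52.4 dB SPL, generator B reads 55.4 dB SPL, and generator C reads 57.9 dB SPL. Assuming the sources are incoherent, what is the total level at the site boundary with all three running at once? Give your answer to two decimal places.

60.56 dB SPL

Add the sources as powers (linear), then convert back to dB:
L_total = 10·log₁₀(10^(52.4/10) + 10^(55.4/10) + 10^(57.9/10)) = 10·log₁₀(1137000) = 60.56 dB SPL.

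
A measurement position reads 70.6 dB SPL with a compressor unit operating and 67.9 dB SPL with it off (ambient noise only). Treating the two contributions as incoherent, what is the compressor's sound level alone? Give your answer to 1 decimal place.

67.3 dB SPL

Subtract intensities: L_src = 10·log₁₀(10^(L_total/10) − 10^(L_bg/10)).
L_src = 10·log₁₀(10^(70.6/10) − 10^(67.9/10)) = 10·log₁₀(5316000) = 67.3 dB SPL.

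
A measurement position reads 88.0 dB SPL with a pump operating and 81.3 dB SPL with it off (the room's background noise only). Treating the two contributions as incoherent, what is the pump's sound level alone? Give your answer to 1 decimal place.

Background correction is a power subtraction:
L_src = 10·log₁₀(10^(88.0/10) − 10^(81.3/10)) = 10·log₁₀(496100000) = 87.0 dB SPL.

87.0 dB SPL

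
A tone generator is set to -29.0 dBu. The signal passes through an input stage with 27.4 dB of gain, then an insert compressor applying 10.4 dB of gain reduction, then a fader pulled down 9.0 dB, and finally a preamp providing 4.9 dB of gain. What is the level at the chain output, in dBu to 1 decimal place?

-16.1 dBu

Gain stages sum in dB:
-29.0 + 27.4 − 10.4 − 9.0 + 4.9 = -16.1 dBu.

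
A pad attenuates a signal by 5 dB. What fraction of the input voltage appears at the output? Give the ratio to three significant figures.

0.562

Voltage ratio = 10^(dB/20).
10^(-5/20) = 10^(-0.2500) = 0.562.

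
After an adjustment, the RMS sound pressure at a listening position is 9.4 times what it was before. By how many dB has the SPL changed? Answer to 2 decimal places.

19.46 dB

SPL change from a pressure ratio uses the 20·log₁₀ form:
20·log₁₀(9.4) = 19.46 dB.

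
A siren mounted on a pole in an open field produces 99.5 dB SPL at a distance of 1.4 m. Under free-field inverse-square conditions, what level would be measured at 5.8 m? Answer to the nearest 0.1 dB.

87.2 dB SPL

Inverse-square spreading gives ΔL = −20·log₁₀(d₂/d₁).
ΔL = −20·log₁₀(5.8/1.4) = -12.35 dB, so L₂ = 99.5 + (-12.35) = 87.2 dB SPL.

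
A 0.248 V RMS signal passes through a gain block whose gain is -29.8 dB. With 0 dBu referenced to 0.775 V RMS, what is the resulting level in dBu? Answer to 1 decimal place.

Input level: 20·log₁₀(0.248/0.775) = -9.90 dBu.
Output: -9.90 − 29.8 = -39.7 dBu.

-39.7 dBu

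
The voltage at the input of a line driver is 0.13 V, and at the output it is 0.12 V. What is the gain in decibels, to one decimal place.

Voltage is an amplitude quantity, so gain = 20·log₁₀(V_out/V_in).
20·log₁₀(0.12/0.13) = 20·log₁₀(0.9231) = -0.7 dB.

-0.7 dB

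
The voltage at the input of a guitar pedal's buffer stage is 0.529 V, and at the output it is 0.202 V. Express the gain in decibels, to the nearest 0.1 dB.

Voltage ratio → dB uses the 20·log₁₀ form:
20·log₁₀(0.202/0.529) = 20·log₁₀(0.3819) = -8.4 dB.

-8.4 dB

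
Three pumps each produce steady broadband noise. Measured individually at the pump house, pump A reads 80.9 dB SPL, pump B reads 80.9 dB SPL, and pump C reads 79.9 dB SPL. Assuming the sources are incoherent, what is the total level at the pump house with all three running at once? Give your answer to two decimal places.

85.36 dB SPL

Incoherent sources sum as intensities:
L_total = 10·log₁₀(10^(80.9/10) + 10^(80.9/10) + 10^(79.9/10)) = 10·log₁₀(343800000) = 85.36 dB SPL.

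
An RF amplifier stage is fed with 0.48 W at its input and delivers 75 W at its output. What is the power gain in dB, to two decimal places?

21.94 dB

Power ratio → dB uses the 10·log₁₀ form:
10·log₁₀(75/0.48) = 10·log₁₀(156.2) = 21.94 dB.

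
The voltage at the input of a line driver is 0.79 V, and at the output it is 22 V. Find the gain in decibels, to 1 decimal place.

Voltage is an amplitude quantity, so gain = 20·log₁₀(V_out/V_in).
20·log₁₀(22/0.79) = 20·log₁₀(27.85) = 28.9 dB.

28.9 dB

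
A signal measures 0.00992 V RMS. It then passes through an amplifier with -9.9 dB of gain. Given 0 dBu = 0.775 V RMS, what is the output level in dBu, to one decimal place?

-47.8 dBu

Input level: 20·log₁₀(0.00992/0.775) = -37.86 dBu.
Output: -37.86 − 9.9 = -47.8 dBu.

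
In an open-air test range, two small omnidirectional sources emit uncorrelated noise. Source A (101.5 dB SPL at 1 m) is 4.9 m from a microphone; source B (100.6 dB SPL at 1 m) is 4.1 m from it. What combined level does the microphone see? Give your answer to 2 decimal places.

91.04 dB SPL

At the listener: L_A = 101.5 − 20·log₁₀(4.9) = 87.696 dB; L_B = 100.6 − 20·log₁₀(4.1) = 88.344 dB.
Combined: 10·log₁₀(10^(87.696/10)+10^(88.344/10)) = 91.04 dB SPL.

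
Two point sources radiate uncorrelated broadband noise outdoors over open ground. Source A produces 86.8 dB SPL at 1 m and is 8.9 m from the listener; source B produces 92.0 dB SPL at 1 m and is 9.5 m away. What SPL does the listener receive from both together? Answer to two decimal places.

73.73 dB SPL

At the listener: L_A = 86.8 − 20·log₁₀(8.9) = 67.812 dB; L_B = 92.0 − 20·log₁₀(9.5) = 72.446 dB.
Combined: 10·log₁₀(10^(67.812/10)+10^(72.446/10)) = 73.73 dB SPL.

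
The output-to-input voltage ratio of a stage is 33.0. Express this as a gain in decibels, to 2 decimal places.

30.37 dB

For a voltage ratio, dB = 20·log₁₀(V₂/V₁).
20·log₁₀(33.0) = 30.37 dB.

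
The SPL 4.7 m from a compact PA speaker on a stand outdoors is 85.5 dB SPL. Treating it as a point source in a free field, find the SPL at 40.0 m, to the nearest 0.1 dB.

66.9 dB SPL

Inverse-square spreading gives ΔL = −20·log₁₀(d₂/d₁).
ΔL = −20·log₁₀(40.0/4.7) = -18.60 dB, so L₂ = 85.5 + (-18.60) = 66.9 dB SPL.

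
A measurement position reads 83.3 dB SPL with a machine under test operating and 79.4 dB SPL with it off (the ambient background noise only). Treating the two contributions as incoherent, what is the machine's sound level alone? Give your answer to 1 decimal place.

Background correction is a power subtraction:
L_src = 10·log₁₀(10^(83.3/10) − 10^(79.4/10)) = 10·log₁₀(126700000) = 81.0 dB SPL.

81.0 dB SPL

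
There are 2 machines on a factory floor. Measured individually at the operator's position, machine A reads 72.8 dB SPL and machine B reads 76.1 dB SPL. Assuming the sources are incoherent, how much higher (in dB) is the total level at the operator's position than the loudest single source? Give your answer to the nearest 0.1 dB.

1.7 dB

Incoherent sources sum as intensities:
L_total = 10·log₁₀(10^(72.8/10) + 10^(76.1/10)) = 77.77 dB SPL.
Excess over the loudest (76.1 dB): 77.77 − 76.1 = 1.7 dB.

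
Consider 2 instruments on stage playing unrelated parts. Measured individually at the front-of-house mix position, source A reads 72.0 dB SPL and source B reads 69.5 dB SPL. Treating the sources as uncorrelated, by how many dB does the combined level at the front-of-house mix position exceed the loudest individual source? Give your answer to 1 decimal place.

Incoherent sources sum as intensities:
L_total = 10·log₁₀(10^(72.0/10) + 10^(69.5/10)) = 73.94 dB SPL.
Excess over the loudest (72.0 dB): 73.94 − 72.0 = 1.9 dB.

1.9 dB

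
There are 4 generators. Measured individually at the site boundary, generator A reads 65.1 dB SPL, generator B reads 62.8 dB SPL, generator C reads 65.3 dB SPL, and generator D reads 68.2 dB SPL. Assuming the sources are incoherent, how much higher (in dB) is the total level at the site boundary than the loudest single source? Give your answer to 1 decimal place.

Add the sources as powers (linear), then convert back to dB:
L_total = 10·log₁₀(10^(65.1/10) + 10^(62.8/10) + 10^(65.3/10) + 10^(68.2/10)) = 71.80 dB SPL.
Excess over the loudest (68.2 dB): 71.80 − 68.2 = 3.6 dB.

3.6 dB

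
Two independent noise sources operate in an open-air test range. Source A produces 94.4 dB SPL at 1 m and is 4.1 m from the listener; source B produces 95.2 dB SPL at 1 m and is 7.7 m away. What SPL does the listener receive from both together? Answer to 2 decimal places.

At the listener: L_A = 94.4 − 20·log₁₀(4.1) = 82.144 dB; L_B = 95.2 − 20·log₁₀(7.7) = 77.470 dB.
Combined: 10·log₁₀(10^(82.144/10)+10^(77.470/10)) = 83.42 dB SPL.

83.42 dB SPL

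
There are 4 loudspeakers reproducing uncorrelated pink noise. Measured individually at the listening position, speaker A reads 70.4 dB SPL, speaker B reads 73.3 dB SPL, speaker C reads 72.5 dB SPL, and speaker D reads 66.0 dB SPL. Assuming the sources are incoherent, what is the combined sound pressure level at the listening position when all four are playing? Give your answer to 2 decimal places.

77.33 dB SPL

Add the sources as powers (linear), then convert back to dB:
L_total = 10·log₁₀(10^(70.4/10) + 10^(73.3/10) + 10^(72.5/10) + 10^(66.0/10)) = 10·log₁₀(54110000) = 77.33 dB SPL.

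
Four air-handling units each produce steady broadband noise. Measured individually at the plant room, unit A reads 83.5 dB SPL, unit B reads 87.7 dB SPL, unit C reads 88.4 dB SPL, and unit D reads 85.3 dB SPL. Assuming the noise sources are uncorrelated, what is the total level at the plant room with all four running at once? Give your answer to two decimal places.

92.66 dB SPL

Add the sources as powers (linear), then convert back to dB:
L_total = 10·log₁₀(10^(83.5/10) + 10^(87.7/10) + 10^(88.4/10) + 10^(85.3/10)) = 10·log₁₀(1843000000) = 92.66 dB SPL.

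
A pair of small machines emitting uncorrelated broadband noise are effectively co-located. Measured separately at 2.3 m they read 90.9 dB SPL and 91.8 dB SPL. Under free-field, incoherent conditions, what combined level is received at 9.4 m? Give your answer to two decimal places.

82.16 dB SPL

Combined at 2.3 m: 10·log₁₀(10^(90.9/10)+10^(91.8/10)) = 94.384 dB SPL.
Then apply −20·log₁₀(9.4/2.3) = -12.228 dB → 82.16 dB SPL.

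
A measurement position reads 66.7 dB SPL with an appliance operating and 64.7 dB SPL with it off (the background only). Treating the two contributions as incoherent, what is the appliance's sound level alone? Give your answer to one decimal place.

Subtract intensities: L_src = 10·log₁₀(10^(L_total/10) − 10^(L_bg/10)).
L_src = 10·log₁₀(10^(66.7/10) − 10^(64.7/10)) = 10·log₁₀(1726000) = 62.4 dB SPL.

62.4 dB SPL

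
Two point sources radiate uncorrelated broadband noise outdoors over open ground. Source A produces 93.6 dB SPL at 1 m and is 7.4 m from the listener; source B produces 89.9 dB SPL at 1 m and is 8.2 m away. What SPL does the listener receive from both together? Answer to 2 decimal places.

At the listener: L_A = 93.6 − 20·log₁₀(7.4) = 76.215 dB; L_B = 89.9 − 20·log₁₀(8.2) = 71.624 dB.
Combined: 10·log₁₀(10^(76.215/10)+10^(71.624/10)) = 77.51 dB SPL.

77.51 dB SPL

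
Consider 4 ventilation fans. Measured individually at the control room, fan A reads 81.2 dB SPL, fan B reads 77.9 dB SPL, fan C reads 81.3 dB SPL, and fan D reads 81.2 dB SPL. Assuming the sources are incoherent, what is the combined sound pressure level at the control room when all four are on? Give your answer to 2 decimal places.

86.63 dB SPL

Incoherent sources sum as intensities:
L_total = 10·log₁₀(10^(81.2/10) + 10^(77.9/10) + 10^(81.3/10) + 10^(81.2/10)) = 10·log₁₀(460200000) = 86.63 dB SPL.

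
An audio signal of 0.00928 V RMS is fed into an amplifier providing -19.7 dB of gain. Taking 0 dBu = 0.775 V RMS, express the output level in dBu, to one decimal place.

-58.1 dBu

Input level: 20·log₁₀(0.00928/0.775) = -38.44 dBu.
Output: -38.44 − 19.7 = -58.1 dBu.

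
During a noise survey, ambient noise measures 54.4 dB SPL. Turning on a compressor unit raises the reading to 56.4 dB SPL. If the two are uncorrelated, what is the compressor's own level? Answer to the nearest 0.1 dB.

Remove the background by subtracting linear intensities:
L_src = 10·log₁₀(10^(56.4/10) − 10^(54.4/10)) = 10·log₁₀(161100) = 52.1 dB SPL.

52.1 dB SPL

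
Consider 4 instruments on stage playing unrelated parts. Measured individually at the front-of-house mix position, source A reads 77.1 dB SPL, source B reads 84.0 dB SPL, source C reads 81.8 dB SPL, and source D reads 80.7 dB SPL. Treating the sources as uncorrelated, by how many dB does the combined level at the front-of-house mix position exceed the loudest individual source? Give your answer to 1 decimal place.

3.6 dB

Uncorrelated sources add in intensity (power), not in dB.
L_total = 10·log₁₀(10^(77.1/10) + 10^(84.0/10) + 10^(81.8/10) + 10^(80.7/10)) = 87.57 dB SPL.
Excess over the loudest (84.0 dB): 87.57 − 84.0 = 3.6 dB.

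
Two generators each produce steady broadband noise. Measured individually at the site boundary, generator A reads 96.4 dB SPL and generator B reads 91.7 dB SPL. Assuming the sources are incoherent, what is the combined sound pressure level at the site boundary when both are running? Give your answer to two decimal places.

Uncorrelated sources add in intensity (power), not in dB.
L_total = 10·log₁₀(10^(96.4/10) + 10^(91.7/10)) = 10·log₁₀(5844000000) = 97.67 dB SPL.

97.67 dB SPL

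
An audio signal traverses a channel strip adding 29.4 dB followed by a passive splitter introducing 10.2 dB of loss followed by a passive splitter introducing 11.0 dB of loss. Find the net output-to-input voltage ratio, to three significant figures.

Net gain = 29.4 + (−10.2) + (−11.0) = 8.2 dB.
Voltage ratio = 10^(8.2/20) = 2.57.

2.57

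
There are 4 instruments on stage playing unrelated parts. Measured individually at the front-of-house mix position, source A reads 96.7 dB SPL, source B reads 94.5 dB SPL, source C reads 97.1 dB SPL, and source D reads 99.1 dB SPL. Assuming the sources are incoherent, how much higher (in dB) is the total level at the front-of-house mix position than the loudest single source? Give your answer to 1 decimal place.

Uncorrelated sources add in intensity (power), not in dB.
L_total = 10·log₁₀(10^(96.7/10) + 10^(94.5/10) + 10^(97.1/10) + 10^(99.1/10)) = 103.17 dB SPL.
Excess over the loudest (99.1 dB): 103.17 − 99.1 = 4.1 dB.

4.1 dB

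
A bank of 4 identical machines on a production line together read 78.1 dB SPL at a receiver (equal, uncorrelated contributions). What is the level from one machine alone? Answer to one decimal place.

72.1 dB SPL

4 equal incoherent sources add 10·log₁₀(4) = 6.02 dB over one source.
L_one = 78.1 − 6.02 = 72.1 dB SPL.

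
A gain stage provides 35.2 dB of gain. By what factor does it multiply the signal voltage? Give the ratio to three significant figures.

57.5

Voltage ratio = 10^(dB/20).
10^(35.2/20) = 10^(1.760) = 57.5.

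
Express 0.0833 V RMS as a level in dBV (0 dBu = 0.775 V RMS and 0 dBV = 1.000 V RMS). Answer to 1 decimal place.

-21.6 dBV

dBV = 20·log₁₀(V / 1.000 V).
20·log₁₀(0.0833/1.000) = -21.6 dBV.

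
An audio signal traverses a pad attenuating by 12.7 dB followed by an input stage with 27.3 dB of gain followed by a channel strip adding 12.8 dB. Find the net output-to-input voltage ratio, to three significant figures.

23.4

Net gain = (−12.7) + 27.3 + 12.8 = 27.4 dB.
Voltage ratio = 10^(27.4/20) = 23.4.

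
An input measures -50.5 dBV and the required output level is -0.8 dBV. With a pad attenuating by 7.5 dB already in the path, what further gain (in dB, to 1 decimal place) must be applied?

57.2 dB

The required make-up gain is the shortfall in the dB sum.
G = -0.8 − (-50.5) + 7.5 = 57.2 dB.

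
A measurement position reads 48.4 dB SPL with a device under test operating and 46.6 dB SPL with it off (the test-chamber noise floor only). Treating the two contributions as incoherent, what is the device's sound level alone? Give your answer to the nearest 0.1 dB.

43.7 dB SPL

Remove the background by subtracting linear intensities:
L_src = 10·log₁₀(10^(48.4/10) − 10^(46.6/10)) = 10·log₁₀(23470) = 43.7 dB SPL.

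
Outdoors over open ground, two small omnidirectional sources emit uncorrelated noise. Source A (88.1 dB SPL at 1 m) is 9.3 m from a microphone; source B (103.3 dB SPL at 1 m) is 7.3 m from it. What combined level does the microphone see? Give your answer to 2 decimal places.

86.11 dB SPL

At the listener: L_A = 88.1 − 20·log₁₀(9.3) = 68.730 dB; L_B = 103.3 − 20·log₁₀(7.3) = 86.034 dB.
Combined: 10·log₁₀(10^(68.730/10)+10^(86.034/10)) = 86.11 dB SPL.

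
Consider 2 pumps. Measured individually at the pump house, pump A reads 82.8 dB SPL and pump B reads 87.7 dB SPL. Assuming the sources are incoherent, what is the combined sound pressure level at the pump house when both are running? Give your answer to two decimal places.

Uncorrelated sources add in intensity (power), not in dB.
L_total = 10·log₁₀(10^(82.8/10) + 10^(87.7/10)) = 10·log₁₀(779400000) = 88.92 dB SPL.

88.92 dB SPL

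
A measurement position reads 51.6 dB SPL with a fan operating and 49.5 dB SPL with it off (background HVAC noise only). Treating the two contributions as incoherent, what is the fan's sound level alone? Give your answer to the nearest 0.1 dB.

Remove the background by subtracting linear intensities:
L_src = 10·log₁₀(10^(51.6/10) − 10^(49.5/10)) = 10·log₁₀(55420) = 47.4 dB SPL.

47.4 dB SPL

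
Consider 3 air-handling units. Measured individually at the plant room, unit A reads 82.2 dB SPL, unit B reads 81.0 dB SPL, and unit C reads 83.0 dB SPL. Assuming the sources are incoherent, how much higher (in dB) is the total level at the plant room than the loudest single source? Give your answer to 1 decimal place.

Add the sources as powers (linear), then convert back to dB:
L_total = 10·log₁₀(10^(82.2/10) + 10^(81.0/10) + 10^(83.0/10)) = 86.91 dB SPL.
Excess over the loudest (83.0 dB): 86.91 − 83.0 = 3.9 dB.

3.9 dB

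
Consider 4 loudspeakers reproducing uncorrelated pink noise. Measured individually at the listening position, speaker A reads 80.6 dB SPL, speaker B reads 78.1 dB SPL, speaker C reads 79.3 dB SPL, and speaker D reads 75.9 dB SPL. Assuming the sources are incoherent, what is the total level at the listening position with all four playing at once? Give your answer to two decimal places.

84.82 dB SPL

Incoherent sources sum as intensities:
L_total = 10·log₁₀(10^(80.6/10) + 10^(78.1/10) + 10^(79.3/10) + 10^(75.9/10)) = 10·log₁₀(303400000) = 84.82 dB SPL.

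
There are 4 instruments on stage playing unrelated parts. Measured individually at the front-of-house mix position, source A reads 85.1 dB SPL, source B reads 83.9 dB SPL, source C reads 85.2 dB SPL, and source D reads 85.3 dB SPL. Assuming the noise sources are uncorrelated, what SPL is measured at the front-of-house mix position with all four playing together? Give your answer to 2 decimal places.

Incoherent sources sum as intensities:
L_total = 10·log₁₀(10^(85.1/10) + 10^(83.9/10) + 10^(85.2/10) + 10^(85.3/10)) = 10·log₁₀(1239000000) = 90.93 dB SPL.

90.93 dB SPL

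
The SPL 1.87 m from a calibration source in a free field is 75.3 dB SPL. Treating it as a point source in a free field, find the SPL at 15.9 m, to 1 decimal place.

Free-field point source: level drops by 20·log₁₀ of the distance ratio.
ΔL = −20·log₁₀(15.9/1.87) = -18.59 dB, so L₂ = 75.3 + (-18.59) = 56.7 dB SPL.

56.7 dB SPL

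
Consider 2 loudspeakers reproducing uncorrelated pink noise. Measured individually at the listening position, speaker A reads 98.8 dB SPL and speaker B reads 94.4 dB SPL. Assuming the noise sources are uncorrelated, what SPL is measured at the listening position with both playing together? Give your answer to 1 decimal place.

Add the sources as powers (linear), then convert back to dB:
L_total = 10·log₁₀(10^(98.8/10) + 10^(94.4/10)) = 10·log₁₀(10340000000) = 100.1 dB SPL.

100.1 dB SPL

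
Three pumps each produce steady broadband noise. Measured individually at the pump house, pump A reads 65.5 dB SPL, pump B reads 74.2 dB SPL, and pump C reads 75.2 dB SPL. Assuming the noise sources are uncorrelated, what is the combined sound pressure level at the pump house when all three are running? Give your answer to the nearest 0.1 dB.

78.0 dB SPL

Incoherent sources sum as intensities:
L_total = 10·log₁₀(10^(65.5/10) + 10^(74.2/10) + 10^(75.2/10)) = 10·log₁₀(62960000) = 78.0 dB SPL.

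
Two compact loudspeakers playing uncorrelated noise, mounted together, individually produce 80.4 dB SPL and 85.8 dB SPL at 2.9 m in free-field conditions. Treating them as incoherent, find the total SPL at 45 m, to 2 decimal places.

63.08 dB SPL

Combined at 2.9 m: 10·log₁₀(10^(80.4/10)+10^(85.8/10)) = 86.901 dB SPL.
Then apply −20·log₁₀(45/2.9) = -23.816 dB → 63.08 dB SPL.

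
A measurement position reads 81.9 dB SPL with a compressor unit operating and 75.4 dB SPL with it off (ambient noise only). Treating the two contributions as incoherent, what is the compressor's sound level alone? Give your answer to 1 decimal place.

Background correction is a power subtraction:
L_src = 10·log₁₀(10^(81.9/10) − 10^(75.4/10)) = 10·log₁₀(120200000) = 80.8 dB SPL.

80.8 dB SPL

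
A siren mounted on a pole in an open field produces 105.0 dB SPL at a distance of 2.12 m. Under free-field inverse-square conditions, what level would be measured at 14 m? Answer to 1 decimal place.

88.6 dB SPL

For a point source in a free field, ΔL = −20·log₁₀(d₂/d₁).
ΔL = −20·log₁₀(14/2.12) = -16.40 dB, so L₂ = 105.0 + (-16.40) = 88.6 dB SPL.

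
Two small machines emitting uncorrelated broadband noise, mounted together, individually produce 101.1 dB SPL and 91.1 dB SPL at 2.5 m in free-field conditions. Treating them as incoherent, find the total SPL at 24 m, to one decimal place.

81.9 dB SPL

Combined at 2.5 m: 10·log₁₀(10^(101.1/10)+10^(91.1/10)) = 101.51 dB SPL.
Then apply −20·log₁₀(24/2.5) = -19.65 dB → 81.9 dB SPL.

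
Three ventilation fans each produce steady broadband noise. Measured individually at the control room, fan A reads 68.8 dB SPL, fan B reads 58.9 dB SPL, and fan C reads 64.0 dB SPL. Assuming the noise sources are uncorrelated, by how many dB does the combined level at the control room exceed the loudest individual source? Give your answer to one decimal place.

1.6 dB

Incoherent sources sum as intensities:
L_total = 10·log₁₀(10^(68.8/10) + 10^(58.9/10) + 10^(64.0/10)) = 70.36 dB SPL.
Excess over the loudest (68.8 dB): 70.36 − 68.8 = 1.6 dB.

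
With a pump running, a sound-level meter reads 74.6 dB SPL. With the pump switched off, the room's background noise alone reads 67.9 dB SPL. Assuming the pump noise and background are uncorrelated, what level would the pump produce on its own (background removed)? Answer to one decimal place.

73.6 dB SPL

Subtract intensities: L_src = 10·log₁₀(10^(L_total/10) − 10^(L_bg/10)).
L_src = 10·log₁₀(10^(74.6/10) − 10^(67.9/10)) = 10·log₁₀(22670000) = 73.6 dB SPL.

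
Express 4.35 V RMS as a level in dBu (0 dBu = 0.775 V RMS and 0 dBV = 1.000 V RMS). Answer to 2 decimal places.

dBu = 20·log₁₀(V / 0.775 V).
20·log₁₀(4.35/0.775) = +14.98 dBu.

+14.98 dBu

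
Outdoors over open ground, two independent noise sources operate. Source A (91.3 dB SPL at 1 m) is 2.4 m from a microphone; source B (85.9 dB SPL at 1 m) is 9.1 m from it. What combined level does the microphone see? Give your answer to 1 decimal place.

At the listener: L_A = 91.3 − 20·log₁₀(2.4) = 83.70 dB; L_B = 85.9 − 20·log₁₀(9.1) = 66.72 dB.
Combined: 10·log₁₀(10^(83.70/10)+10^(66.72/10)) = 83.8 dB SPL.

83.8 dB SPL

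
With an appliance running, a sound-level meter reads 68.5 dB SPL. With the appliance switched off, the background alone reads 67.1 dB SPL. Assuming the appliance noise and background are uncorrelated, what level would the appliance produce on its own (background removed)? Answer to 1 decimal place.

Remove the background by subtracting linear intensities:
L_src = 10·log₁₀(10^(68.5/10) − 10^(67.1/10)) = 10·log₁₀(1951000) = 62.9 dB SPL.

62.9 dB SPL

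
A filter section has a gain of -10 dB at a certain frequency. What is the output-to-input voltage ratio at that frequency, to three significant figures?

0.316

Voltage ratio = 10^(dB/20).
10^(-10/20) = 10^(-0.5000) = 0.316.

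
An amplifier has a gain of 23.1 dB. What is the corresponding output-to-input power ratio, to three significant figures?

204

Power ratio = 10^(dB/10).
10^(23.1/10) = 10^(2.310) = 204.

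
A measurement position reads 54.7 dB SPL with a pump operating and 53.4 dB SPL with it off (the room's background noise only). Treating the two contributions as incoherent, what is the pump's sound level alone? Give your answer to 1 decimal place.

Subtract intensities: L_src = 10·log₁₀(10^(L_total/10) − 10^(L_bg/10)).
L_src = 10·log₁₀(10^(54.7/10) − 10^(53.4/10)) = 10·log₁₀(76340) = 48.8 dB SPL.

48.8 dB SPL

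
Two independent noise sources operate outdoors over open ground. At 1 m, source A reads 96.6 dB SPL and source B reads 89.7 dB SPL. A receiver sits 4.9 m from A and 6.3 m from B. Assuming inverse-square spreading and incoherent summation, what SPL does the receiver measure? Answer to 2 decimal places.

At the listener: L_A = 96.6 − 20·log₁₀(4.9) = 82.796 dB; L_B = 89.7 − 20·log₁₀(6.3) = 73.713 dB.
Combined: 10·log₁₀(10^(82.796/10)+10^(73.713/10)) = 83.30 dB SPL.

83.30 dB SPL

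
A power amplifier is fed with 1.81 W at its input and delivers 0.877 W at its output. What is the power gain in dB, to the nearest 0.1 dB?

-3.1 dB

Power is a power quantity, so gain = 10·log₁₀(P_out/P_in).
10·log₁₀(0.877/1.81) = 10·log₁₀(0.4845) = -3.1 dB.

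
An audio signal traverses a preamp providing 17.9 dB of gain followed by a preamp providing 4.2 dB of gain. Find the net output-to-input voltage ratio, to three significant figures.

12.7

Net gain = 17.9 + 4.2 = 22.1 dB.
Voltage ratio = 10^(22.1/20) = 12.7.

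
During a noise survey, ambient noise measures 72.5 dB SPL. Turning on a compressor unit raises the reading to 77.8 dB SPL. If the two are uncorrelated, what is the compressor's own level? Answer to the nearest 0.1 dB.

76.3 dB SPL

Background correction is a power subtraction:
L_src = 10·log₁₀(10^(77.8/10) − 10^(72.5/10)) = 10·log₁₀(42470000) = 76.3 dB SPL.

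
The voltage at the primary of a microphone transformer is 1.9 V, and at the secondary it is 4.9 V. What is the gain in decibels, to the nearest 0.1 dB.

For a voltage ratio, dB = 20·log₁₀(V₂/V₁).
20·log₁₀(4.9/1.9) = 20·log₁₀(2.579) = 8.2 dB.

8.2 dB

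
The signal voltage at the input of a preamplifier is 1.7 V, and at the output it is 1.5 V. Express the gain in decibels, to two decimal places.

For a voltage ratio, dB = 20·log₁₀(V₂/V₁).
20·log₁₀(1.5/1.7) = 20·log₁₀(0.8824) = -1.09 dB.

-1.09 dB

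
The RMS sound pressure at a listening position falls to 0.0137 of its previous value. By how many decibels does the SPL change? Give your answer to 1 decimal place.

-37.3 dB

Sound pressure is an amplitude quantity: ΔL = 20·log₁₀(p₂/p₁).
20·log₁₀(0.0137) = -37.3 dB.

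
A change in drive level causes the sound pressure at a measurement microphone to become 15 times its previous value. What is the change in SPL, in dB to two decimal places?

SPL change from a pressure ratio uses the 20·log₁₀ form:
20·log₁₀(15) = 23.52 dB.

23.52 dB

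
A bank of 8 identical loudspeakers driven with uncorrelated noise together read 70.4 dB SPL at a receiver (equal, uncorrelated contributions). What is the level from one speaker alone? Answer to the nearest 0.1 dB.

8 equal incoherent sources add 10·log₁₀(8) = 9.03 dB over one source.
L_one = 70.4 − 9.03 = 61.4 dB SPL.

61.4 dB SPL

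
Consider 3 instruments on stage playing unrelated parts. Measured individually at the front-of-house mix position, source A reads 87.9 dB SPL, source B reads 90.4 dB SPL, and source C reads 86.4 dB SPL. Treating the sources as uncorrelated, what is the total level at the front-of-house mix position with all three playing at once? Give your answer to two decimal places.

93.32 dB SPL

Incoherent sources sum as intensities:
L_total = 10·log₁₀(10^(87.9/10) + 10^(90.4/10) + 10^(86.4/10)) = 10·log₁₀(2150000000) = 93.32 dB SPL.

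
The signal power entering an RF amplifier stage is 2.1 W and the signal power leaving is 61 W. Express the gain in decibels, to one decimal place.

Power is a power quantity, so gain = 10·log₁₀(P_out/P_in).
10·log₁₀(61/2.1) = 10·log₁₀(29.05) = 14.6 dB.

14.6 dB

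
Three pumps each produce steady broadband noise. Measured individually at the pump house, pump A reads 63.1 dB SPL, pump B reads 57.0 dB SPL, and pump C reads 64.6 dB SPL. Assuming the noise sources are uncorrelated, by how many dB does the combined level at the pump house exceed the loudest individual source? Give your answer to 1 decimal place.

Uncorrelated sources add in intensity (power), not in dB.
L_total = 10·log₁₀(10^(63.1/10) + 10^(57.0/10) + 10^(64.6/10)) = 67.35 dB SPL.
Excess over the loudest (64.6 dB): 67.35 − 64.6 = 2.7 dB.

2.7 dB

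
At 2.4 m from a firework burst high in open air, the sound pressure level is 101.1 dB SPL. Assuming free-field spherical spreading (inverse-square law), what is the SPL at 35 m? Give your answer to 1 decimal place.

Inverse-square spreading gives ΔL = −20·log₁₀(d₂/d₁).
ΔL = −20·log₁₀(35/2.4) = -23.28 dB, so L₂ = 101.1 + (-23.28) = 77.8 dB SPL.

77.8 dB SPL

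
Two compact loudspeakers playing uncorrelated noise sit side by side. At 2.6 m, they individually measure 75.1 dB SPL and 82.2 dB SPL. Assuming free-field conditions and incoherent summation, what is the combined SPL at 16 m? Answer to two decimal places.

67.19 dB SPL

Combined at 2.6 m: 10·log₁₀(10^(75.1/10)+10^(82.2/10)) = 82.974 dB SPL.
Then apply −20·log₁₀(16/2.6) = -15.783 dB → 67.19 dB SPL.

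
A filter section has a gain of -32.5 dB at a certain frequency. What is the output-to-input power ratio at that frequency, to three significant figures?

0.000562

Power ratio = 10^(dB/10).
10^(-32.5/10) = 10^(-3.250) = 0.000562.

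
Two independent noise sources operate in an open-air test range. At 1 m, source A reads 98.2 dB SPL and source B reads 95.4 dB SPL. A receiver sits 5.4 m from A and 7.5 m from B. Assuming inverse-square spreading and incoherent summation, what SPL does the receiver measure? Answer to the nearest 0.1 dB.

At the listener: L_A = 98.2 − 20·log₁₀(5.4) = 83.55 dB; L_B = 95.4 − 20·log₁₀(7.5) = 77.90 dB.
Combined: 10·log₁₀(10^(83.55/10)+10^(77.90/10)) = 84.6 dB SPL.

84.6 dB SPL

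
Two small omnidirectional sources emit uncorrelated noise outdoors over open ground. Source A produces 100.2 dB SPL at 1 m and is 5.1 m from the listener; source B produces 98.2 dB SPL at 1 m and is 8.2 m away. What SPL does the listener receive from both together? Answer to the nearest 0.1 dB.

At the listener: L_A = 100.2 − 20·log₁₀(5.1) = 86.05 dB; L_B = 98.2 − 20·log₁₀(8.2) = 79.92 dB.
Combined: 10·log₁₀(10^(86.05/10)+10^(79.92/10)) = 87.0 dB SPL.

87.0 dB SPL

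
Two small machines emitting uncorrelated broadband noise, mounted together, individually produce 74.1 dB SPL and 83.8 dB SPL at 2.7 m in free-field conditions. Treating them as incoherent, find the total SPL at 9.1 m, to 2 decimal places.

Combined at 2.7 m: 10·log₁₀(10^(74.1/10)+10^(83.8/10)) = 84.242 dB SPL.
Then apply −20·log₁₀(9.1/2.7) = -10.554 dB → 73.69 dB SPL.

73.69 dB SPL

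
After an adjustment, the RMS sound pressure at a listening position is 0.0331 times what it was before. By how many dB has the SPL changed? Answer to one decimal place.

-29.6 dB

SPL change from a pressure ratio uses the 20·log₁₀ form:
20·log₁₀(0.0331) = -29.6 dB.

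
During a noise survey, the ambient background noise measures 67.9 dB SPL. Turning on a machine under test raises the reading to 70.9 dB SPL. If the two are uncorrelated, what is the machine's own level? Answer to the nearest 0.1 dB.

67.9 dB SPL

Remove the background by subtracting linear intensities:
L_src = 10·log₁₀(10^(70.9/10) − 10^(67.9/10)) = 10·log₁₀(6137000) = 67.9 dB SPL.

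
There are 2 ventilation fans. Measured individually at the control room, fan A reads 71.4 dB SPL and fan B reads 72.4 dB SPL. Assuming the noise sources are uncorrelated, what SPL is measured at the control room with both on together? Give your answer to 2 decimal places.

Uncorrelated sources add in intensity (power), not in dB.
L_total = 10·log₁₀(10^(71.4/10) + 10^(72.4/10)) = 10·log₁₀(31180000) = 74.94 dB SPL.

74.94 dB SPL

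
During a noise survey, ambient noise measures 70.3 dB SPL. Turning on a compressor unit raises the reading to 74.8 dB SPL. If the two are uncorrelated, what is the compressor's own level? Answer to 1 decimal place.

Remove the background by subtracting linear intensities:
L_src = 10·log₁₀(10^(74.8/10) − 10^(70.3/10)) = 10·log₁₀(19480000) = 72.9 dB SPL.

72.9 dB SPL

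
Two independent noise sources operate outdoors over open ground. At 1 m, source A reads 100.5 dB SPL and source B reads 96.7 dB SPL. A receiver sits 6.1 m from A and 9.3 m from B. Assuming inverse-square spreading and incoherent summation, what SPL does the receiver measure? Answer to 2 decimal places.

85.51 dB SPL

At the listener: L_A = 100.5 − 20·log₁₀(6.1) = 84.793 dB; L_B = 96.7 − 20·log₁₀(9.3) = 77.330 dB.
Combined: 10·log₁₀(10^(84.793/10)+10^(77.330/10)) = 85.51 dB SPL.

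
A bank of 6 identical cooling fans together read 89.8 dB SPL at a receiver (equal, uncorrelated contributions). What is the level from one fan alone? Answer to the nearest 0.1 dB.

82.0 dB SPL

6 equal incoherent sources add 10·log₁₀(6) = 7.78 dB over one source.
L_one = 89.8 − 7.78 = 82.0 dB SPL.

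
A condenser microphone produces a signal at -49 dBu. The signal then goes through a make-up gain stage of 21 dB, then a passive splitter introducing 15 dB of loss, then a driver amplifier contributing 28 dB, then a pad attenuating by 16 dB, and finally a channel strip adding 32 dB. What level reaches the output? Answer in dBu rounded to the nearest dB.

+1 dBu

In dB, series stages simply add:
-49 + 21 − 15 + 28 − 16 + 32 = +1 dBu.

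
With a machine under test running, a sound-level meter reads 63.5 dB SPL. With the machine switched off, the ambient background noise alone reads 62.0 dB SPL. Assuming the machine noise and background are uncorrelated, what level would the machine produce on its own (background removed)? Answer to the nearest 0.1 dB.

Background correction is a power subtraction:
L_src = 10·log₁₀(10^(63.5/10) − 10^(62.0/10)) = 10·log₁₀(653800) = 58.2 dB SPL.

58.2 dB SPL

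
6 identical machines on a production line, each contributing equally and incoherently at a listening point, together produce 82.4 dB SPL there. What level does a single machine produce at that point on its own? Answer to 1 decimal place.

74.6 dB SPL

6 equal incoherent sources add 10·log₁₀(6) = 7.78 dB over one source.
L_one = 82.4 − 7.78 = 74.6 dB SPL.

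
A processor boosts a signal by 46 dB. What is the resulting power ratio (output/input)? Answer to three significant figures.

39800

Power ratio = 10^(dB/10).
10^(46/10) = 10^(4.600) = 39800.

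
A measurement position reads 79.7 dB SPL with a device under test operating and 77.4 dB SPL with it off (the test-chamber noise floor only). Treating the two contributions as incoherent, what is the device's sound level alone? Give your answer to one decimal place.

75.8 dB SPL

Background correction is a power subtraction:
L_src = 10·log₁₀(10^(79.7/10) − 10^(77.4/10)) = 10·log₁₀(38370000) = 75.8 dB SPL.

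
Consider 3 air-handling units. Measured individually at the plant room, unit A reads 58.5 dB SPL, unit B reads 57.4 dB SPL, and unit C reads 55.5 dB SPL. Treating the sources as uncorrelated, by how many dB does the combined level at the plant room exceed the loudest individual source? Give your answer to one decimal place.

3.6 dB

Incoherent sources sum as intensities:
L_total = 10·log₁₀(10^(58.5/10) + 10^(57.4/10) + 10^(55.5/10)) = 62.07 dB SPL.
Excess over the loudest (58.5 dB): 62.07 − 58.5 = 3.6 dB.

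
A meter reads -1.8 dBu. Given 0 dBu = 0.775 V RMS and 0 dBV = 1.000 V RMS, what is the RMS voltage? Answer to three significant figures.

V = 0.775 V × 10^(-1.8/20).
= 0.775 × 0.8128 = 0.630 V.

0.630 V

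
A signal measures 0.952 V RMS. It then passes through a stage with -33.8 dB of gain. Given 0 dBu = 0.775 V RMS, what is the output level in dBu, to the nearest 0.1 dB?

-32.0 dBu

Input level: 20·log₁₀(0.952/0.775) = 1.79 dBu.
Output: 1.79 − 33.8 = -32.0 dBu.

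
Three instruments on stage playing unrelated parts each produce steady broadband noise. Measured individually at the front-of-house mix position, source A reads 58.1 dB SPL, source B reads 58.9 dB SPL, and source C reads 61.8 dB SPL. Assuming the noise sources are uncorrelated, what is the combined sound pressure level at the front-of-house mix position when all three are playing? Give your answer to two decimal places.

64.68 dB SPL

Uncorrelated sources add in intensity (power), not in dB.
L_total = 10·log₁₀(10^(58.1/10) + 10^(58.9/10) + 10^(61.8/10)) = 10·log₁₀(2935000) = 64.68 dB SPL.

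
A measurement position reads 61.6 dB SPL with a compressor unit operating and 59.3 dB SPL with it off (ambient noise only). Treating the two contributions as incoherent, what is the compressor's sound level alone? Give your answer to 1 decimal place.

57.7 dB SPL

Remove the background by subtracting linear intensities:
L_src = 10·log₁₀(10^(61.6/10) − 10^(59.3/10)) = 10·log₁₀(594300) = 57.7 dB SPL.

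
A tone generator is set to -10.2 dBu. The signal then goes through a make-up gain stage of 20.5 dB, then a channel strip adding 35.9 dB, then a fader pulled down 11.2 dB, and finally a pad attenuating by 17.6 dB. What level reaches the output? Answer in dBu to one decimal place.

+17.4 dBu

In dB, series stages simply add:
-10.2 + 20.5 + 35.9 − 11.2 − 17.6 = +17.4 dBu.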